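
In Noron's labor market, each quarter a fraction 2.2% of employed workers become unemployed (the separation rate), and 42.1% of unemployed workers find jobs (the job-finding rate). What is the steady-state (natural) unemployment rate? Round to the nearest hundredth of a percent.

Steady-state unemployment rate ≈ 4.97%.

At steady state the flows balance: s·E = f·U, so U/(E+U) = s/(s+f).
u* = 2.2 / (2.2 + 42.1) = 2.2 / 44.30 = 4.97%.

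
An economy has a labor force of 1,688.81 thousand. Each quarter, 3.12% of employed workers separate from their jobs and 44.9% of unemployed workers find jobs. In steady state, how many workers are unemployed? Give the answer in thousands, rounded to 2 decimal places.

Steady-state unemployment rate u* = s/(s+f) = 3.12/(3.12+44.9) = 0.064973.
Unemployed = u* × labor force = 0.064973 × 1,688.81 ≈ 109.73 thousand.

About 109.73 thousand are unemployed in steady state.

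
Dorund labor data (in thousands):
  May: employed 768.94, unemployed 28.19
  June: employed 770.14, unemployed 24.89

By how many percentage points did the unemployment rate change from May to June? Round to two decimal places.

The unemployment rate changed by −0.41 percentage points.

May: labor force = 768.94 + 28.19 = 797.13; u = 28.19/797.13 = 3.54%.
June: labor force = 770.14 + 24.89 = 795.03; u = 24.89/795.03 = 3.13%.
Change = 3.13% − 3.54% = −0.41 pp.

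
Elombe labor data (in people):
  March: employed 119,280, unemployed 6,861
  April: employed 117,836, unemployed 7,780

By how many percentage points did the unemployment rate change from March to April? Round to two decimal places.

The unemployment rate changed by +0.75 percentage points.

March: labor force = 119,280 + 6,861 = 126,141; u = 6,861/126,141 = 5.44%.
April: labor force = 117,836 + 7,780 = 125,616; u = 7,780/125,616 = 6.19%.
Change = 6.19% − 5.44% = +0.75 pp.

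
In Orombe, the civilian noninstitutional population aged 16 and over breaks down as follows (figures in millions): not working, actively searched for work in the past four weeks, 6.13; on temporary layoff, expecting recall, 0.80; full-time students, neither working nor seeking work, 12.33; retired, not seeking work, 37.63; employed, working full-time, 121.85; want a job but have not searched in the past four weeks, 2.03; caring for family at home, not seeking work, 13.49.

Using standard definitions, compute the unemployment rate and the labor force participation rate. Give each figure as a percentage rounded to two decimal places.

Employed = 121.85 million.
Unemployed = 6.13 + 0.80 = 6.93 million (jobless and actively searching, or on temporary layoff).
Labor force = 121.85 + 6.93 = 128.78 million.
Not in labor force = 12.33 + 37.63 + 2.03 + 13.49 = 65.48 million (those not working and not actively searching are outside the labor force — including those who want a job but have given up searching).
Civilian working-age population = 128.78 + 65.48 = 194.26 million.
Unemployment rate = 6.93 / 128.78 = 5.38%.
Labor force participation rate = 128.78 / 194.26 = 66.29%.

Unemployment rate ≈ 5.38%; labor force participation rate ≈ 66.29%.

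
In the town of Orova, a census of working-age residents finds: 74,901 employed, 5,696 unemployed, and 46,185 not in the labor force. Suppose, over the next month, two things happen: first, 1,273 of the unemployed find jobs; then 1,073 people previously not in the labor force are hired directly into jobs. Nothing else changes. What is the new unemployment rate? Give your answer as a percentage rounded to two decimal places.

New unemployment rate ≈ 5.42%.

Initially, labor force = 74,901 + 5,696 = 80,597, so u = 5,696/80,597 = 7.07%.
After the first change, unemployed falls and employed rises by 1,273; labor force unchanged → E = 76,174, U = 4,423, labor force = 80,597.
After the second change, employed and labor force both rise by 1,073; unemployed unchanged → E = 77,247, U = 4,423, labor force = 81,670.
New unemployment rate = 4,423 / 81,670 = 5.42%.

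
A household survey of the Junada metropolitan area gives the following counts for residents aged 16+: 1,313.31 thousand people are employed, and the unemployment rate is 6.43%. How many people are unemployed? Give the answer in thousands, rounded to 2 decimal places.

About 90.25 thousand are unemployed.

Let U be the number unemployed. The labor force is E + U, and U/(E+U) = 0.0643.
So U = 0.0643 × 1,313.31 / (1 − 0.0643) = 84.4458 / 0.9357 ≈ 90.25 thousand.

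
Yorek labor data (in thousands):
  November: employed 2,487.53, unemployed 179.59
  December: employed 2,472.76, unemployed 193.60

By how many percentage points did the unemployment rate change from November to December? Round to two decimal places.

November: labor force = 2,487.53 + 179.59 = 2,667.12; u = 179.59/2,667.12 = 6.73%.
December: labor force = 2,472.76 + 193.60 = 2,666.36; u = 193.60/2,666.36 = 7.26%.
Change = 7.26% − 6.73% = +0.53 pp.

The unemployment rate changed by +0.53 percentage points.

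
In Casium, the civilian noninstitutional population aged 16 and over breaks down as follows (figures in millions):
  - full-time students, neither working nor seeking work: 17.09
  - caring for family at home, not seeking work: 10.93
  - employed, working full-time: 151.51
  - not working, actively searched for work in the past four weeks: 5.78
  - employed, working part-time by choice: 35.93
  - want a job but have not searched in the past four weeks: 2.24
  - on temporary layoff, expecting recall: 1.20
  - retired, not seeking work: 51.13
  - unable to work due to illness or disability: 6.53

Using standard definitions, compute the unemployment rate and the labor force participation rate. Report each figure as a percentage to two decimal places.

Employed = 151.51 + 35.93 = 187.44 million.
Unemployed = 5.78 + 1.20 = 6.98 million (jobless and actively searching, or on temporary layoff).
Labor force = 187.44 + 6.98 = 194.42 million.
Not in labor force = 17.09 + 10.93 + 2.24 + 51.13 + 6.53 = 87.92 million (those not working and not actively searching are outside the labor force — including those who want a job but have given up searching).
Civilian working-age population = 194.42 + 87.92 = 282.34 million.
Unemployment rate = 6.98 / 194.42 = 3.59%.
Labor force participation rate = 194.42 / 282.34 = 68.86%.

Unemployment rate ≈ 3.59%; labor force participation rate ≈ 68.86%.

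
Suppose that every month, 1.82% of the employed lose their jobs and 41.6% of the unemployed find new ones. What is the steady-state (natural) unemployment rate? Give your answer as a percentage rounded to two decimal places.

Steady-state unemployment rate ≈ 4.19%.

At steady state the flows balance: s·E = f·U, so U/(E+U) = s/(s+f).
u* = 1.82 / (1.82 + 41.6) = 1.82 / 43.42 = 4.19%.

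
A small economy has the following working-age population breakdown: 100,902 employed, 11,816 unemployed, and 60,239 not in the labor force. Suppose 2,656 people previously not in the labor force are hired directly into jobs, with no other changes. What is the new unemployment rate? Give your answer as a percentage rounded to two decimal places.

Initially, labor force = 100,902 + 11,816 = 112,718, so u = 11,816/112,718 = 10.48%.
After the change, employed and labor force both rise by 2,656; unemployed unchanged → E = 103,558, U = 11,816, labor force = 115,374.
New unemployment rate = 11,816 / 115,374 = 10.24%.

New unemployment rate ≈ 10.24%.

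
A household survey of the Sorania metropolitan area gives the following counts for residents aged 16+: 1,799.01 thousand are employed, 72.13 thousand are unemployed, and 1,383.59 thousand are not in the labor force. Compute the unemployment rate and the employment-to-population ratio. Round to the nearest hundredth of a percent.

Unemployment rate ≈ 3.85%; employment-population ratio ≈ 55.27%.

Labor force = employed + unemployed = 1,799.01 + 72.13 = 1,871.14 thousand.
Working-age population = 1,871.14 + 1,383.59 = 3,254.73 thousand.
Unemployment rate = 72.13 / 1,871.14 = 3.85%.
Employment-population ratio = 1,799.01 / 3,254.73 = 55.27%.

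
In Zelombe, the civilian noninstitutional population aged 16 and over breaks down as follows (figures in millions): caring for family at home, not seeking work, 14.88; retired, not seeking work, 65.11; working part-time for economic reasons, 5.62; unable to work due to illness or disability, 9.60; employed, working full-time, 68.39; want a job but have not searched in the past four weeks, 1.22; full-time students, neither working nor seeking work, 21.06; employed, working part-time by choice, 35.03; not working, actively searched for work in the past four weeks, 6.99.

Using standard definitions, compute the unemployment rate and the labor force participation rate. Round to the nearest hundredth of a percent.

Unemployment rate ≈ 6.02%; labor force participation rate ≈ 50.91%.

Employed = 5.62 + 68.39 + 35.03 = 109.04 million (anyone who worked, including part-time for economic reasons, counts as employed).
Unemployed = 6.99 million.
Labor force = 109.04 + 6.99 = 116.03 million.
Not in labor force = 14.88 + 65.11 + 9.60 + 1.22 + 21.06 = 111.87 million (those not working and not actively searching are outside the labor force — including those who want a job but have given up searching).
Civilian working-age population = 116.03 + 111.87 = 227.90 million.
Unemployment rate = 6.99 / 116.03 = 6.02%.
Labor force participation rate = 116.03 / 227.90 = 50.91%.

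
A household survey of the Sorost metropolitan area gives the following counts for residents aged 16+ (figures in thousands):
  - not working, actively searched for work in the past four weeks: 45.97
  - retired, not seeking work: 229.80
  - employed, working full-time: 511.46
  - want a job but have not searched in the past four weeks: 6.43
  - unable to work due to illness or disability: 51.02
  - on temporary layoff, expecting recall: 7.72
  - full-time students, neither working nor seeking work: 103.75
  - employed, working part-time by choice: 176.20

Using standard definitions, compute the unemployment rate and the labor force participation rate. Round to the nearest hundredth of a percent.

Unemployment rate ≈ 7.24%; labor force participation rate ≈ 65.47%.

Employed = 511.46 + 176.20 = 687.66 thousand.
Unemployed = 45.97 + 7.72 = 53.69 thousand (jobless and actively searching, or on temporary layoff).
Labor force = 687.66 + 53.69 = 741.35 thousand.
Not in labor force = 229.80 + 6.43 + 51.02 + 103.75 = 391.00 thousand (those not working and not actively searching are outside the labor force — including those who want a job but have given up searching).
Civilian working-age population = 741.35 + 391.00 = 1,132.35 thousand.
Unemployment rate = 53.69 / 741.35 = 7.24%.
Labor force participation rate = 741.35 / 1,132.35 = 65.47%.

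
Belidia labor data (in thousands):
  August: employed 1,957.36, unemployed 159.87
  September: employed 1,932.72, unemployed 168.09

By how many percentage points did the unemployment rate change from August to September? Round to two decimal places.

The unemployment rate changed by +0.45 percentage points.

August: labor force = 1,957.36 + 159.87 = 2,117.23; u = 159.87/2,117.23 = 7.55%.
September: labor force = 1,932.72 + 168.09 = 2,100.81; u = 168.09/2,100.81 = 8.00%.
Change = 8.00% − 7.55% = +0.45 pp.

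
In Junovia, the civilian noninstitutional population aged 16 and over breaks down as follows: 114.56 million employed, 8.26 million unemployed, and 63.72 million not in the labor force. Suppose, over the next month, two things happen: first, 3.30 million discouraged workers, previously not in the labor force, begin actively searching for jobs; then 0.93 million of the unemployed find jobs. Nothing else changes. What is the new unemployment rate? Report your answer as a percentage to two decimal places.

Initially, labor force = 114.56 + 8.26 = 122.82 million, so u = 8.26/122.82 = 6.73%.
After the first change, unemployed and labor force both rise by 3.30 → E = 114.56, U = 11.56, labor force = 126.12 million.
After the second change, unemployed falls and employed rises by 0.93; labor force unchanged → E = 115.49, U = 10.63, labor force = 126.12 million.
New unemployment rate = 10.63 / 126.12 = 8.43%.

New unemployment rate ≈ 8.43%.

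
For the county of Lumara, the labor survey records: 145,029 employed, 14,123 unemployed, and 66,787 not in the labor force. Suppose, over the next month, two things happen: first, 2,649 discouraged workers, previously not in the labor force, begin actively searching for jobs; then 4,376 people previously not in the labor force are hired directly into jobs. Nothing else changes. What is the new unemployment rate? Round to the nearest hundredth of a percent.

New unemployment rate ≈ 10.09%.

Initially, labor force = 145,029 + 14,123 = 159,152, so u = 14,123/159,152 = 8.87%.
After the first change, unemployed and labor force both rise by 2,649 → E = 145,029, U = 16,772, labor force = 161,801.
After the second change, employed and labor force both rise by 4,376; unemployed unchanged → E = 149,405, U = 16,772, labor force = 166,177.
New unemployment rate = 16,772 / 166,177 = 10.09%.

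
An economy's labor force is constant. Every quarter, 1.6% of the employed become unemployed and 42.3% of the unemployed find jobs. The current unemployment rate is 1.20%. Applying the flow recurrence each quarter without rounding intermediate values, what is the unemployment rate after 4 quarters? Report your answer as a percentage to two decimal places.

With a fixed labor force, u_{t+1} = u_t + s·(1−u_t) − f·u_t = u_t·(1−s−f) + s.
Here 1−s−f = 0.561 and s = 0.016.
u_1 = 0.012000 × 0.561 + 0.016 = 0.022732.
u_2 = 0.022732 × 0.561 + 0.016 = 0.028753.
u_3 = 0.028753 × 0.561 + 0.016 = 0.032130.
u_4 = 0.032130 × 0.561 + 0.016 = 0.034025.

Unemployment rate after four quarters ≈ 3.40%.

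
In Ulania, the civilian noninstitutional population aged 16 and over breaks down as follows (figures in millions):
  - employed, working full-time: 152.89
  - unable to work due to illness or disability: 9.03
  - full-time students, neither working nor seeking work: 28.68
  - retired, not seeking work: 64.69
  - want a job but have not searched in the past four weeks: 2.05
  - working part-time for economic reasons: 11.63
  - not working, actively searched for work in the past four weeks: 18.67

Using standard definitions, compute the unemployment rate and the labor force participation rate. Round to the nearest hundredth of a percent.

Employed = 152.89 + 11.63 = 164.52 million (anyone who worked, including part-time for economic reasons, counts as employed).
Unemployed = 18.67 million.
Labor force = 164.52 + 18.67 = 183.19 million.
Not in labor force = 9.03 + 28.68 + 64.69 + 2.05 = 104.45 million (those not working and not actively searching are outside the labor force — including those who want a job but have given up searching).
Civilian working-age population = 183.19 + 104.45 = 287.64 million.
Unemployment rate = 18.67 / 183.19 = 10.19%.
Labor force participation rate = 183.19 / 287.64 = 63.69%.

Unemployment rate ≈ 10.19%; labor force participation rate ≈ 63.69%.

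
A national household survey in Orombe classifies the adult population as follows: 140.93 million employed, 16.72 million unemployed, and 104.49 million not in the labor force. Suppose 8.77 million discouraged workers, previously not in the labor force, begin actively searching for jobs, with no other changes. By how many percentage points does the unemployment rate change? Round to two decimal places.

The unemployment rate changes by +4.71 percentage points.

Initially, labor force = 140.93 + 16.72 = 157.65 million, so u = 16.72/157.65 = 10.61%.
After the change, unemployed and labor force both rise by 8.77 → E = 140.93, U = 25.49, labor force = 166.42 million.
New unemployment rate = 25.49 / 166.42 = 15.32%.
Change = 15.32% − 10.61% = +4.71 percentage points.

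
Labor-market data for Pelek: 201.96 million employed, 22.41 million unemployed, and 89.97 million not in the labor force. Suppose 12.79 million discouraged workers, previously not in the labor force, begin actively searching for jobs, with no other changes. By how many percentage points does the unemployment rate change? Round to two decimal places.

Initially, labor force = 201.96 + 22.41 = 224.37 million, so u = 22.41/224.37 = 9.99%.
After the change, unemployed and labor force both rise by 12.79 → E = 201.96, U = 35.20, labor force = 237.16 million.
New unemployment rate = 35.20 / 237.16 = 14.84%.
Change = 14.84% − 9.99% = +4.85 percentage points.

The unemployment rate changes by +4.85 percentage points.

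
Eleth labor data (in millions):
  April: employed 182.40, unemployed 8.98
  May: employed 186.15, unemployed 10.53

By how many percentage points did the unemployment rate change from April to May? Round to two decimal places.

April: labor force = 182.40 + 8.98 = 191.38; u = 8.98/191.38 = 4.69%.
May: labor force = 186.15 + 10.53 = 196.68; u = 10.53/196.68 = 5.35%.
Change = 5.35% − 4.69% = +0.66 pp.

The unemployment rate changed by +0.66 percentage points.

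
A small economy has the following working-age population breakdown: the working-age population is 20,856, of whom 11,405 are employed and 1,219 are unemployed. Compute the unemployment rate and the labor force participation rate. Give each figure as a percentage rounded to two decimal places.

Unemployment rate ≈ 9.66%; labor force participation rate ≈ 60.53%.

Labor force = employed + unemployed = 11,405 + 1,219 = 12,624.
Unemployment rate = 1,219 / 12,624 = 9.66%.
Labor force participation rate = 12,624 / 20,856 = 60.53%.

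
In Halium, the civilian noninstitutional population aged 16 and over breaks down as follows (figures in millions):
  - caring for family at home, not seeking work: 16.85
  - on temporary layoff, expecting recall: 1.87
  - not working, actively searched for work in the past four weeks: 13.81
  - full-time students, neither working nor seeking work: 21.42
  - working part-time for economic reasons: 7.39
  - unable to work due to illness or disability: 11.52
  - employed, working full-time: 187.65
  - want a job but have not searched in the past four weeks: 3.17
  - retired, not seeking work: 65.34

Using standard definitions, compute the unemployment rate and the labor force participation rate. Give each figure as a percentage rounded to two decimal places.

Employed = 7.39 + 187.65 = 195.04 million (anyone who worked, including part-time for economic reasons, counts as employed).
Unemployed = 1.87 + 13.81 = 15.68 million (jobless and actively searching, or on temporary layoff).
Labor force = 195.04 + 15.68 = 210.72 million.
Not in labor force = 16.85 + 21.42 + 11.52 + 3.17 + 65.34 = 118.30 million (those not working and not actively searching are outside the labor force — including those who want a job but have given up searching).
Civilian working-age population = 210.72 + 118.30 = 329.02 million.
Unemployment rate = 15.68 / 210.72 = 7.44%.
Labor force participation rate = 210.72 / 329.02 = 64.04%.

Unemployment rate ≈ 7.44%; labor force participation rate ≈ 64.04%.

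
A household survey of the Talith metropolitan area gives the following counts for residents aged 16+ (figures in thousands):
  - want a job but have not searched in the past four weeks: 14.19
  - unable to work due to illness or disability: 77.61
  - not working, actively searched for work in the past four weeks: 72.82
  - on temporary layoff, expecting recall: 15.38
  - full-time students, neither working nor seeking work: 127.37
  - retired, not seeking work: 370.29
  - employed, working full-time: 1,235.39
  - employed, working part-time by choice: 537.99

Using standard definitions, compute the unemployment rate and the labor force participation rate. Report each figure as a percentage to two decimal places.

Employed = 1,235.39 + 537.99 = 1,773.38 thousand.
Unemployed = 72.82 + 15.38 = 88.20 thousand (jobless and actively searching, or on temporary layoff).
Labor force = 1,773.38 + 88.20 = 1,861.58 thousand.
Not in labor force = 14.19 + 77.61 + 127.37 + 370.29 = 589.46 thousand (those not working and not actively searching are outside the labor force — including those who want a job but have given up searching).
Civilian working-age population = 1,861.58 + 589.46 = 2,451.04 thousand.
Unemployment rate = 88.20 / 1,861.58 = 4.74%.
Labor force participation rate = 1,861.58 / 2,451.04 = 75.95%.

Unemployment rate ≈ 4.74%; labor force participation rate ≈ 75.95%.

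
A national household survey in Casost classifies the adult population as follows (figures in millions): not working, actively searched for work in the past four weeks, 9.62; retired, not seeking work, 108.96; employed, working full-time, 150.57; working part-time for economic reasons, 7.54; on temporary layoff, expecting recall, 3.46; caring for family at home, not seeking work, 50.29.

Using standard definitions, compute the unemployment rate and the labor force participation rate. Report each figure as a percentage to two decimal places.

Employed = 150.57 + 7.54 = 158.11 million (anyone who worked, including part-time for economic reasons, counts as employed).
Unemployed = 9.62 + 3.46 = 13.08 million (jobless and actively searching, or on temporary layoff).
Labor force = 158.11 + 13.08 = 171.19 million.
Not in labor force = 108.96 + 50.29 = 159.25 million (those not working and not actively searching are outside the labor force).
Civilian working-age population = 171.19 + 159.25 = 330.44 million.
Unemployment rate = 13.08 / 171.19 = 7.64%.
Labor force participation rate = 171.19 / 330.44 = 51.81%.

Unemployment rate ≈ 7.64%; labor force participation rate ≈ 51.81%.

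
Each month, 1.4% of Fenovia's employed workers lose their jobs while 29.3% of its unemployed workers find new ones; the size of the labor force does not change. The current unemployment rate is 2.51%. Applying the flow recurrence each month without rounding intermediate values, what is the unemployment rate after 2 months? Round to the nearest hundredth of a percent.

Unemployment rate after two months ≈ 3.58%.

With a fixed labor force, u_{t+1} = u_t + s·(1−u_t) − f·u_t = u_t·(1−s−f) + s.
Here 1−s−f = 0.693 and s = 0.014.
u_1 = 0.025100 × 0.693 + 0.014 = 0.031394.
u_2 = 0.031394 × 0.693 + 0.014 = 0.035756.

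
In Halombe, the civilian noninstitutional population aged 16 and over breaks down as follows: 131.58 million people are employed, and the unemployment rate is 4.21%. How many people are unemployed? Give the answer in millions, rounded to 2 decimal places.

About 5.78 million are unemployed.

Let U be the number unemployed. The labor force is E + U, and U/(E+U) = 0.0421.
So U = 0.0421 × 131.58 / (1 − 0.0421) = 5.5395 / 0.9579 ≈ 5.78 million.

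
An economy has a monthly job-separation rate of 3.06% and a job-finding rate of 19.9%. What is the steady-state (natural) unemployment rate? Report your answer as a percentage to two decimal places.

At steady state the flows balance: s·E = f·U, so U/(E+U) = s/(s+f).
u* = 3.06 / (3.06 + 19.9) = 3.06 / 22.96 = 13.33%.

Steady-state unemployment rate ≈ 13.33%.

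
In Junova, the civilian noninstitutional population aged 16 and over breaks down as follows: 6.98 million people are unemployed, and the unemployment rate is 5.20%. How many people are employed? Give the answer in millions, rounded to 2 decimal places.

Labor force = U / u = 6.98 / 0.0520 ≈ 134.23 million.
Employed = labor force − unemployed = 134.23 − 6.98 = 127.25 million.

About 127.25 million are employed.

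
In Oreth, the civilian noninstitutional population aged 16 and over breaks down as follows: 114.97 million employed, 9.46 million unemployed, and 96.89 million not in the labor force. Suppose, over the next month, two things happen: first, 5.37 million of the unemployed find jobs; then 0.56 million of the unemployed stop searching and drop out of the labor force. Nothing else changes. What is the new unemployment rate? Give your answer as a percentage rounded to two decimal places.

New unemployment rate ≈ 2.85%.

Initially, labor force = 114.97 + 9.46 = 124.43 million, so u = 9.46/124.43 = 7.60%.
After the first change, unemployed falls and employed rises by 5.37; labor force unchanged → E = 120.34, U = 4.09, labor force = 124.43 million.
After the second change, unemployed and labor force both fall by 0.56 → E = 120.34, U = 3.53, labor force = 123.87 million.
New unemployment rate = 3.53 / 123.87 = 2.85%.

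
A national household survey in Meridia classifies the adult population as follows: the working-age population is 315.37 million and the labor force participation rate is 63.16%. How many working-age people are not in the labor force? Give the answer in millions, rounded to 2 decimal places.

About 116.18 million are not in the labor force.

Share not in the labor force = 1 − 0.6316 = 0.3684.
Not in labor force = 0.3684 × 315.37 ≈ 116.18 million.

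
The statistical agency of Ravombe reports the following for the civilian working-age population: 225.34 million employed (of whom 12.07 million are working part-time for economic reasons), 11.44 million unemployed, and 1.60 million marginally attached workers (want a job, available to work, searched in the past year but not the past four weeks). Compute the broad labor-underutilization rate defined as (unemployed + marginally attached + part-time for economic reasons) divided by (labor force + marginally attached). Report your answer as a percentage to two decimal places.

Broad underutilization rate ≈ 10.53%.

Labor force = 225.34 + 11.44 = 236.78 million.
Numerator = 11.44 + 1.60 + 12.07 = 25.11 million.
Denominator = 236.78 + 1.60 = 238.38 million.
Broad rate = 25.11 / 238.38 = 10.53%.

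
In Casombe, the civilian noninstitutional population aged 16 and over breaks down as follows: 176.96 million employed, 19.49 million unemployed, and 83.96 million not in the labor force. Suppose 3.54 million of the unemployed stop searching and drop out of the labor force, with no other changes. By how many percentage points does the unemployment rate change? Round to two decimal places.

The unemployment rate changes by −1.65 percentage points.

Initially, labor force = 176.96 + 19.49 = 196.45 million, so u = 19.49/196.45 = 9.92%.
After the change, unemployed and labor force both fall by 3.54 → E = 176.96, U = 15.95, labor force = 192.91 million.
New unemployment rate = 15.95 / 192.91 = 8.27%.
Change = 8.27% − 9.92% = −1.65 percentage points.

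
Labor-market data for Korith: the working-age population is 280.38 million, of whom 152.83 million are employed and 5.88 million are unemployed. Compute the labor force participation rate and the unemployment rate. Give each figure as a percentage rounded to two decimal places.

Labor force participation rate ≈ 56.61%; unemployment rate ≈ 3.70%.

Labor force = employed + unemployed = 152.83 + 5.88 = 158.71 million.
Unemployment rate = 5.88 / 158.71 = 3.70%.
Labor force participation rate = 158.71 / 280.38 = 56.61%.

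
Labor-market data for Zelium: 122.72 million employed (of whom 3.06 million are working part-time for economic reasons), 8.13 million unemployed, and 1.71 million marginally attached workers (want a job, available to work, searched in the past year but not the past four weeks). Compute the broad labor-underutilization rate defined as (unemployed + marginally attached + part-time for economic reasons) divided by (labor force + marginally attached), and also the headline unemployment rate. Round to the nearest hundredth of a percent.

Broad underutilization rate ≈ 9.73%; headline unemployment rate ≈ 6.21%.

Labor force = 122.72 + 8.13 = 130.85 million.
Numerator = 8.13 + 1.71 + 3.06 = 12.90 million.
Denominator = 130.85 + 1.71 = 132.56 million.
Broad rate = 12.90 / 132.56 = 9.73%.
Headline unemployment rate = 8.13 / 130.85 = 6.21%.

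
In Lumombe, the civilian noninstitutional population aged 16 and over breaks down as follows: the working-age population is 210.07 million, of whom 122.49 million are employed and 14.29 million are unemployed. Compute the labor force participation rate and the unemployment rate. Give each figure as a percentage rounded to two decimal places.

Labor force = employed + unemployed = 122.49 + 14.29 = 136.78 million.
Unemployment rate = 14.29 / 136.78 = 10.45%.
Labor force participation rate = 136.78 / 210.07 = 65.11%.

Labor force participation rate ≈ 65.11%; unemployment rate ≈ 10.45%.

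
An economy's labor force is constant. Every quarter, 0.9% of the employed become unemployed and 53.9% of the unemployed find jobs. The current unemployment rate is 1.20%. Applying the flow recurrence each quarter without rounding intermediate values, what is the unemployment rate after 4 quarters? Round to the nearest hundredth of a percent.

Unemployment rate after four quarters ≈ 1.62%.

With a fixed labor force, u_{t+1} = u_t + s·(1−u_t) − f·u_t = u_t·(1−s−f) + s.
Here 1−s−f = 0.452 and s = 0.009.
u_1 = 0.012000 × 0.452 + 0.009 = 0.014424.
u_2 = 0.014424 × 0.452 + 0.009 = 0.015520.
u_3 = 0.015520 × 0.452 + 0.009 = 0.016015.
u_4 = 0.016015 × 0.452 + 0.009 = 0.016239.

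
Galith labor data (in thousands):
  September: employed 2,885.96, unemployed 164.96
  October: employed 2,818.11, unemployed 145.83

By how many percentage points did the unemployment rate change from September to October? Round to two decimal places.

September: labor force = 2,885.96 + 164.96 = 3,050.92; u = 164.96/3,050.92 = 5.41%.
October: labor force = 2,818.11 + 145.83 = 2,963.94; u = 145.83/2,963.94 = 4.92%.
Change = 4.92% − 5.41% = −0.49 pp.

The unemployment rate changed by −0.49 percentage points.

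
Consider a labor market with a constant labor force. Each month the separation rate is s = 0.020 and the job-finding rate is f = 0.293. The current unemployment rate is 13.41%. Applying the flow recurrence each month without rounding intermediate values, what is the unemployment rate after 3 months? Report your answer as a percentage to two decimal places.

Unemployment rate after three months ≈ 8.67%.

With a fixed labor force, u_{t+1} = u_t + s·(1−u_t) − f·u_t = u_t·(1−s−f) + s.
Here 1−s−f = 0.687 and s = 0.020.
u_1 = 0.134100 × 0.687 + 0.020 = 0.112127.
u_2 = 0.112127 × 0.687 + 0.020 = 0.097031.
u_3 = 0.097031 × 0.687 + 0.020 = 0.086660.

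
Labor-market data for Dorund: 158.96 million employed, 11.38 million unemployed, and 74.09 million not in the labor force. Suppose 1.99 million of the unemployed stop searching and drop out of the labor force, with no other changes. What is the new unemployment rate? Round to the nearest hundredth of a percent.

New unemployment rate ≈ 5.58%.

Initially, labor force = 158.96 + 11.38 = 170.34 million, so u = 11.38/170.34 = 6.68%.
After the change, unemployed and labor force both fall by 1.99 → E = 158.96, U = 9.39, labor force = 168.35 million.
New unemployment rate = 9.39 / 168.35 = 5.58%.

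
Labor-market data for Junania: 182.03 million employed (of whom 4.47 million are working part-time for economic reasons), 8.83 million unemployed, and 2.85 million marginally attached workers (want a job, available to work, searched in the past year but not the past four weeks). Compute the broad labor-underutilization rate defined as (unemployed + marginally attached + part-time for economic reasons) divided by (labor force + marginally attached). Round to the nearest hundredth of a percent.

Labor force = 182.03 + 8.83 = 190.86 million.
Numerator = 8.83 + 2.85 + 4.47 = 16.15 million.
Denominator = 190.86 + 2.85 = 193.71 million.
Broad rate = 16.15 / 193.71 = 8.34%.

Broad underutilization rate ≈ 8.34%.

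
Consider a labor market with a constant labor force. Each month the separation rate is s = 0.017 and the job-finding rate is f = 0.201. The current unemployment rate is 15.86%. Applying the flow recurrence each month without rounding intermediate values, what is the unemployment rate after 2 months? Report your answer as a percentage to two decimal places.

Unemployment rate after two months ≈ 12.73%.

With a fixed labor force, u_{t+1} = u_t + s·(1−u_t) − f·u_t = u_t·(1−s−f) + s.
Here 1−s−f = 0.782 and s = 0.017.
u_1 = 0.158600 × 0.782 + 0.017 = 0.141025.
u_2 = 0.141025 × 0.782 + 0.017 = 0.127282.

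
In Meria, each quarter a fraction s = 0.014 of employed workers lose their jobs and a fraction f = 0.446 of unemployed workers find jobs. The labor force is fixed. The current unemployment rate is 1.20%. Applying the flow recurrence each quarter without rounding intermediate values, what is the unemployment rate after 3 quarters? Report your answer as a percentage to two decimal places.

With a fixed labor force, u_{t+1} = u_t + s·(1−u_t) − f·u_t = u_t·(1−s−f) + s.
Here 1−s−f = 0.540 and s = 0.014.
u_1 = 0.012000 × 0.540 + 0.014 = 0.020480.
u_2 = 0.020480 × 0.540 + 0.014 = 0.025059.
u_3 = 0.025059 × 0.540 + 0.014 = 0.027532.

Unemployment rate after three quarters ≈ 2.75%.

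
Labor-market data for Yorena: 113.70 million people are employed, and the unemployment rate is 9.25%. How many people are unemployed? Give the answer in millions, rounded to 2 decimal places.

About 11.59 million are unemployed.

Let U be the number unemployed. The labor force is E + U, and U/(E+U) = 0.0925.
So U = 0.0925 × 113.70 / (1 − 0.0925) = 10.5173 / 0.9075 ≈ 11.59 million.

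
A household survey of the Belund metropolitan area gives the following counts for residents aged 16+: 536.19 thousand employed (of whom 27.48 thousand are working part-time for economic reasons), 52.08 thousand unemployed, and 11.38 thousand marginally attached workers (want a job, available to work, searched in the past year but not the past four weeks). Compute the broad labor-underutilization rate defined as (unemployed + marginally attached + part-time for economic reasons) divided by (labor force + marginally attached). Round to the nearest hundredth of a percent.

Broad underutilization rate ≈ 15.17%.

Labor force = 536.19 + 52.08 = 588.27 thousand.
Numerator = 52.08 + 11.38 + 27.48 = 90.94 thousand.
Denominator = 588.27 + 11.38 = 599.65 thousand.
Broad rate = 90.94 / 599.65 = 15.17%.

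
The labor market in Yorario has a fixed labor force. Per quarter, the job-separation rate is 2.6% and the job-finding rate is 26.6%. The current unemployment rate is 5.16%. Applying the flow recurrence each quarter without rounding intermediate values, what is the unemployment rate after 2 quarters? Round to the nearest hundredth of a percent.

With a fixed labor force, u_{t+1} = u_t + s·(1−u_t) − f·u_t = u_t·(1−s−f) + s.
Here 1−s−f = 0.708 and s = 0.026.
u_1 = 0.051600 × 0.708 + 0.026 = 0.062533.
u_2 = 0.062533 × 0.708 + 0.026 = 0.070273.

Unemployment rate after two quarters ≈ 7.03%.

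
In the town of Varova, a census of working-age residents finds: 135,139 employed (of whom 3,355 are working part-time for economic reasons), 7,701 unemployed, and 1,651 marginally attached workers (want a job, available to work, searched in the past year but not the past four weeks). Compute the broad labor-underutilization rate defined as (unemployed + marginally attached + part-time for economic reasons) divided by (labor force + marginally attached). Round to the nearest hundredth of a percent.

Broad underutilization rate ≈ 8.79%.

Labor force = 135,139 + 7,701 = 142,840.
Numerator = 7,701 + 1,651 + 3,355 = 12,707.
Denominator = 142,840 + 1,651 = 144,491.
Broad rate = 12,707 / 144,491 = 8.79%.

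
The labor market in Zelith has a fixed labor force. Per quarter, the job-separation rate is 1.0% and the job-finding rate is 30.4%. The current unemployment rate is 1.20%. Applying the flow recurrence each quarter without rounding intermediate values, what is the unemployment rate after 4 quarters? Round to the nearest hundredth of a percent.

Unemployment rate after four quarters ≈ 2.75%.

With a fixed labor force, u_{t+1} = u_t + s·(1−u_t) − f·u_t = u_t·(1−s−f) + s.
Here 1−s−f = 0.686 and s = 0.010.
u_1 = 0.012000 × 0.686 + 0.010 = 0.018232.
u_2 = 0.018232 × 0.686 + 0.010 = 0.022507.
u_3 = 0.022507 × 0.686 + 0.010 = 0.025440.
u_4 = 0.025440 × 0.686 + 0.010 = 0.027452.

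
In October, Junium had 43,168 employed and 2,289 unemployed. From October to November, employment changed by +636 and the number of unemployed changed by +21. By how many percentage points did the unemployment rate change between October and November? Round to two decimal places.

October: labor force = 43,168 + 2,289 = 45,457; u = 2,289/45,457 = 5.04%.
November: labor force = 43,804 + 2,310 = 46,114; u = 2,310/46,114 = 5.01%.
Change = 5.01% − 5.04% = −0.03 pp.

The unemployment rate changed by −0.03 percentage points.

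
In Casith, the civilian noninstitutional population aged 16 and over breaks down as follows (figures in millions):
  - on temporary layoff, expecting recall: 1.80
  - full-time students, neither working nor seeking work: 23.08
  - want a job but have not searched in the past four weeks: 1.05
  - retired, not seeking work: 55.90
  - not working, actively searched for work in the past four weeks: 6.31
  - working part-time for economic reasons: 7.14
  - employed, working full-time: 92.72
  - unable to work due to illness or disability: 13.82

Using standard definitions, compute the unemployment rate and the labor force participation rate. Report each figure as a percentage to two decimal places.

Unemployment rate ≈ 7.51%; labor force participation rate ≈ 53.50%.

Employed = 7.14 + 92.72 = 99.86 million (anyone who worked, including part-time for economic reasons, counts as employed).
Unemployed = 1.80 + 6.31 = 8.11 million (jobless and actively searching, or on temporary layoff).
Labor force = 99.86 + 8.11 = 107.97 million.
Not in labor force = 23.08 + 1.05 + 55.90 + 13.82 = 93.85 million (those not working and not actively searching are outside the labor force — including those who want a job but have given up searching).
Civilian working-age population = 107.97 + 93.85 = 201.82 million.
Unemployment rate = 8.11 / 107.97 = 7.51%.
Labor force participation rate = 107.97 / 201.82 = 53.50%.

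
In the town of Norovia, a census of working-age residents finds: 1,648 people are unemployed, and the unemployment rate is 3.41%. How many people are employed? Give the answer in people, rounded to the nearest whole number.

About 46,680 are employed.

Labor force = U / u = 1,648 / 0.0341 ≈ 48,328.
Employed = labor force − unemployed = 48,328 − 1,648 = 46,680.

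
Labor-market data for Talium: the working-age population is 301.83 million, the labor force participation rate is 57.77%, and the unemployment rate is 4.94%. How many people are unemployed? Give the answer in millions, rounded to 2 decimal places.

Labor force = 0.5777 × 301.83 = 174.37 million.
Unemployed = 0.0494 × 174.37 ≈ 8.61 million.

About 8.61 million are unemployed.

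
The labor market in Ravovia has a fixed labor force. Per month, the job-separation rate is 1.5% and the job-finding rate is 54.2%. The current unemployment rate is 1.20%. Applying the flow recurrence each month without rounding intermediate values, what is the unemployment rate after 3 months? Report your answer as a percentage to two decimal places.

With a fixed labor force, u_{t+1} = u_t + s·(1−u_t) − f·u_t = u_t·(1−s−f) + s.
Here 1−s−f = 0.443 and s = 0.015.
u_1 = 0.012000 × 0.443 + 0.015 = 0.020316.
u_2 = 0.020316 × 0.443 + 0.015 = 0.024000.
u_3 = 0.024000 × 0.443 + 0.015 = 0.025632.

Unemployment rate after three months ≈ 2.56%.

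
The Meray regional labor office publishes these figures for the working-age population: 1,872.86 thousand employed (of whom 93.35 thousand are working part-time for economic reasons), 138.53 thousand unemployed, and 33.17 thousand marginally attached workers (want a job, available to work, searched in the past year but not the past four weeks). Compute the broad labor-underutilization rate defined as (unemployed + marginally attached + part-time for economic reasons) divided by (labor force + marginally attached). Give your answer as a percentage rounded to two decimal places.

Broad underutilization rate ≈ 12.96%.

Labor force = 1,872.86 + 138.53 = 2,011.39 thousand.
Numerator = 138.53 + 33.17 + 93.35 = 265.05 thousand.
Denominator = 2,011.39 + 33.17 = 2,044.56 thousand.
Broad rate = 265.05 / 2,044.56 = 12.96%.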